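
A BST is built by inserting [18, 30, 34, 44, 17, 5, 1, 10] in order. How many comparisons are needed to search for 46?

Search path for 46: 18 -> 30 -> 34 -> 44
Found: False
Comparisons: 4


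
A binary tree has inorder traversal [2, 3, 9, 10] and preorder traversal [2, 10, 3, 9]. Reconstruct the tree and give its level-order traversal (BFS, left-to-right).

Inorder:  [2, 3, 9, 10]
Preorder: [2, 10, 3, 9]
Algorithm: preorder visits root first, so consume preorder in order;
for each root, split the current inorder slice at that value into
left-subtree inorder and right-subtree inorder, then recurse.
Recursive splits:
  root=2; inorder splits into left=[], right=[3, 9, 10]
  root=10; inorder splits into left=[3, 9], right=[]
  root=3; inorder splits into left=[], right=[9]
  root=9; inorder splits into left=[], right=[]
Reconstructed level-order: [2, 10, 3, 9]


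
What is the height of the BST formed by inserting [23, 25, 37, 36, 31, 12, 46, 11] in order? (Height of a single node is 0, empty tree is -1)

Insertion order: [23, 25, 37, 36, 31, 12, 46, 11]
Tree (level-order array): [23, 12, 25, 11, None, None, 37, None, None, 36, 46, 31]
Compute height bottom-up (empty subtree = -1):
  height(11) = 1 + max(-1, -1) = 0
  height(12) = 1 + max(0, -1) = 1
  height(31) = 1 + max(-1, -1) = 0
  height(36) = 1 + max(0, -1) = 1
  height(46) = 1 + max(-1, -1) = 0
  height(37) = 1 + max(1, 0) = 2
  height(25) = 1 + max(-1, 2) = 3
  height(23) = 1 + max(1, 3) = 4
Height = 4


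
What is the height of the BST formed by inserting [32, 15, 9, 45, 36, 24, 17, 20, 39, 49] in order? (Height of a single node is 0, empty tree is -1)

Insertion order: [32, 15, 9, 45, 36, 24, 17, 20, 39, 49]
Tree (level-order array): [32, 15, 45, 9, 24, 36, 49, None, None, 17, None, None, 39, None, None, None, 20]
Compute height bottom-up (empty subtree = -1):
  height(9) = 1 + max(-1, -1) = 0
  height(20) = 1 + max(-1, -1) = 0
  height(17) = 1 + max(-1, 0) = 1
  height(24) = 1 + max(1, -1) = 2
  height(15) = 1 + max(0, 2) = 3
  height(39) = 1 + max(-1, -1) = 0
  height(36) = 1 + max(-1, 0) = 1
  height(49) = 1 + max(-1, -1) = 0
  height(45) = 1 + max(1, 0) = 2
  height(32) = 1 + max(3, 2) = 4
Height = 4


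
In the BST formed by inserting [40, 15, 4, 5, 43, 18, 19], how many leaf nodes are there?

Tree built from: [40, 15, 4, 5, 43, 18, 19]
Tree (level-order array): [40, 15, 43, 4, 18, None, None, None, 5, None, 19]
Rule: A leaf has 0 children.
Per-node child counts:
  node 40: 2 child(ren)
  node 15: 2 child(ren)
  node 4: 1 child(ren)
  node 5: 0 child(ren)
  node 18: 1 child(ren)
  node 19: 0 child(ren)
  node 43: 0 child(ren)
Matching nodes: [5, 19, 43]
Count of leaf nodes: 3


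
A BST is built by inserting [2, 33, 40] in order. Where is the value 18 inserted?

Starting tree (level order): [2, None, 33, None, 40]
Insertion path: 2 -> 33
Result: insert 18 as left child of 33
Final tree (level order): [2, None, 33, 18, 40]


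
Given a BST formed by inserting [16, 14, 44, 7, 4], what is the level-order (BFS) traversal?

Tree insertion order: [16, 14, 44, 7, 4]
Tree (level-order array): [16, 14, 44, 7, None, None, None, 4]
BFS from the root, enqueuing left then right child of each popped node:
  queue [16] -> pop 16, enqueue [14, 44], visited so far: [16]
  queue [14, 44] -> pop 14, enqueue [7], visited so far: [16, 14]
  queue [44, 7] -> pop 44, enqueue [none], visited so far: [16, 14, 44]
  queue [7] -> pop 7, enqueue [4], visited so far: [16, 14, 44, 7]
  queue [4] -> pop 4, enqueue [none], visited so far: [16, 14, 44, 7, 4]
Result: [16, 14, 44, 7, 4]


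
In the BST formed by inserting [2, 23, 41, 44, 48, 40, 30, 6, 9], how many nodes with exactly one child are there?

Tree built from: [2, 23, 41, 44, 48, 40, 30, 6, 9]
Tree (level-order array): [2, None, 23, 6, 41, None, 9, 40, 44, None, None, 30, None, None, 48]
Rule: These are nodes with exactly 1 non-null child.
Per-node child counts:
  node 2: 1 child(ren)
  node 23: 2 child(ren)
  node 6: 1 child(ren)
  node 9: 0 child(ren)
  node 41: 2 child(ren)
  node 40: 1 child(ren)
  node 30: 0 child(ren)
  node 44: 1 child(ren)
  node 48: 0 child(ren)
Matching nodes: [2, 6, 40, 44]
Count of nodes with exactly one child: 4


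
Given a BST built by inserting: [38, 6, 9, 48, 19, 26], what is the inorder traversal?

Tree insertion order: [38, 6, 9, 48, 19, 26]
Tree (level-order array): [38, 6, 48, None, 9, None, None, None, 19, None, 26]
Inorder traversal: [6, 9, 19, 26, 38, 48]


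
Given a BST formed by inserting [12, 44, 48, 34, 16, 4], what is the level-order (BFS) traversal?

Tree insertion order: [12, 44, 48, 34, 16, 4]
Tree (level-order array): [12, 4, 44, None, None, 34, 48, 16]
BFS from the root, enqueuing left then right child of each popped node:
  queue [12] -> pop 12, enqueue [4, 44], visited so far: [12]
  queue [4, 44] -> pop 4, enqueue [none], visited so far: [12, 4]
  queue [44] -> pop 44, enqueue [34, 48], visited so far: [12, 4, 44]
  queue [34, 48] -> pop 34, enqueue [16], visited so far: [12, 4, 44, 34]
  queue [48, 16] -> pop 48, enqueue [none], visited so far: [12, 4, 44, 34, 48]
  queue [16] -> pop 16, enqueue [none], visited so far: [12, 4, 44, 34, 48, 16]
Result: [12, 4, 44, 34, 48, 16]


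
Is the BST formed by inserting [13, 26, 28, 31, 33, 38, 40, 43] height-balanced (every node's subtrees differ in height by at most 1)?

Tree (level-order array): [13, None, 26, None, 28, None, 31, None, 33, None, 38, None, 40, None, 43]
Definition: a tree is height-balanced if, at every node, |h(left) - h(right)| <= 1 (empty subtree has height -1).
Bottom-up per-node check:
  node 43: h_left=-1, h_right=-1, diff=0 [OK], height=0
  node 40: h_left=-1, h_right=0, diff=1 [OK], height=1
  node 38: h_left=-1, h_right=1, diff=2 [FAIL (|-1-1|=2 > 1)], height=2
  node 33: h_left=-1, h_right=2, diff=3 [FAIL (|-1-2|=3 > 1)], height=3
  node 31: h_left=-1, h_right=3, diff=4 [FAIL (|-1-3|=4 > 1)], height=4
  node 28: h_left=-1, h_right=4, diff=5 [FAIL (|-1-4|=5 > 1)], height=5
  node 26: h_left=-1, h_right=5, diff=6 [FAIL (|-1-5|=6 > 1)], height=6
  node 13: h_left=-1, h_right=6, diff=7 [FAIL (|-1-6|=7 > 1)], height=7
Node 38 violates the condition: |-1 - 1| = 2 > 1.
Result: Not balanced


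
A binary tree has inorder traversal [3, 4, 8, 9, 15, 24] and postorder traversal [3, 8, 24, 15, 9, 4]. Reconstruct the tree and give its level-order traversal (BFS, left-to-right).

Inorder:   [3, 4, 8, 9, 15, 24]
Postorder: [3, 8, 24, 15, 9, 4]
Algorithm: postorder visits root last, so walk postorder right-to-left;
each value is the root of the current inorder slice — split it at that
value, recurse on the right subtree first, then the left.
Recursive splits:
  root=4; inorder splits into left=[3], right=[8, 9, 15, 24]
  root=9; inorder splits into left=[8], right=[15, 24]
  root=15; inorder splits into left=[], right=[24]
  root=24; inorder splits into left=[], right=[]
  root=8; inorder splits into left=[], right=[]
  root=3; inorder splits into left=[], right=[]
Reconstructed level-order: [4, 3, 9, 8, 15, 24]


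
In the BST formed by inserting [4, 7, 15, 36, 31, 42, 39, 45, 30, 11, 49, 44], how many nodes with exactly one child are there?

Tree built from: [4, 7, 15, 36, 31, 42, 39, 45, 30, 11, 49, 44]
Tree (level-order array): [4, None, 7, None, 15, 11, 36, None, None, 31, 42, 30, None, 39, 45, None, None, None, None, 44, 49]
Rule: These are nodes with exactly 1 non-null child.
Per-node child counts:
  node 4: 1 child(ren)
  node 7: 1 child(ren)
  node 15: 2 child(ren)
  node 11: 0 child(ren)
  node 36: 2 child(ren)
  node 31: 1 child(ren)
  node 30: 0 child(ren)
  node 42: 2 child(ren)
  node 39: 0 child(ren)
  node 45: 2 child(ren)
  node 44: 0 child(ren)
  node 49: 0 child(ren)
Matching nodes: [4, 7, 31]
Count of nodes with exactly one child: 3


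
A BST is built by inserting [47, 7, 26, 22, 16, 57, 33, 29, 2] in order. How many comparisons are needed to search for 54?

Search path for 54: 47 -> 57
Found: False
Comparisons: 2


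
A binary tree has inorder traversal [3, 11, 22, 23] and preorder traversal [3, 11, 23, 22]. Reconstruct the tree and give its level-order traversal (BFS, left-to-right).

Inorder:  [3, 11, 22, 23]
Preorder: [3, 11, 23, 22]
Algorithm: preorder visits root first, so consume preorder in order;
for each root, split the current inorder slice at that value into
left-subtree inorder and right-subtree inorder, then recurse.
Recursive splits:
  root=3; inorder splits into left=[], right=[11, 22, 23]
  root=11; inorder splits into left=[], right=[22, 23]
  root=23; inorder splits into left=[22], right=[]
  root=22; inorder splits into left=[], right=[]
Reconstructed level-order: [3, 11, 23, 22]


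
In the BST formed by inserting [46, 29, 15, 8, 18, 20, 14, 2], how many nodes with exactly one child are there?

Tree built from: [46, 29, 15, 8, 18, 20, 14, 2]
Tree (level-order array): [46, 29, None, 15, None, 8, 18, 2, 14, None, 20]
Rule: These are nodes with exactly 1 non-null child.
Per-node child counts:
  node 46: 1 child(ren)
  node 29: 1 child(ren)
  node 15: 2 child(ren)
  node 8: 2 child(ren)
  node 2: 0 child(ren)
  node 14: 0 child(ren)
  node 18: 1 child(ren)
  node 20: 0 child(ren)
Matching nodes: [46, 29, 18]
Count of nodes with exactly one child: 3


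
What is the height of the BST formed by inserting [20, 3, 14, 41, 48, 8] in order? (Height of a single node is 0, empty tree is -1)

Insertion order: [20, 3, 14, 41, 48, 8]
Tree (level-order array): [20, 3, 41, None, 14, None, 48, 8]
Compute height bottom-up (empty subtree = -1):
  height(8) = 1 + max(-1, -1) = 0
  height(14) = 1 + max(0, -1) = 1
  height(3) = 1 + max(-1, 1) = 2
  height(48) = 1 + max(-1, -1) = 0
  height(41) = 1 + max(-1, 0) = 1
  height(20) = 1 + max(2, 1) = 3
Height = 3


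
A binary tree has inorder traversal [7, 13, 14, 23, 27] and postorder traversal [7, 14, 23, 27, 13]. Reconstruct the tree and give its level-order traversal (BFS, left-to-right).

Inorder:   [7, 13, 14, 23, 27]
Postorder: [7, 14, 23, 27, 13]
Algorithm: postorder visits root last, so walk postorder right-to-left;
each value is the root of the current inorder slice — split it at that
value, recurse on the right subtree first, then the left.
Recursive splits:
  root=13; inorder splits into left=[7], right=[14, 23, 27]
  root=27; inorder splits into left=[14, 23], right=[]
  root=23; inorder splits into left=[14], right=[]
  root=14; inorder splits into left=[], right=[]
  root=7; inorder splits into left=[], right=[]
Reconstructed level-order: [13, 7, 27, 23, 14]


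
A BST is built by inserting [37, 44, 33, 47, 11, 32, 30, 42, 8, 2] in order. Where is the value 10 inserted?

Starting tree (level order): [37, 33, 44, 11, None, 42, 47, 8, 32, None, None, None, None, 2, None, 30]
Insertion path: 37 -> 33 -> 11 -> 8
Result: insert 10 as right child of 8
Final tree (level order): [37, 33, 44, 11, None, 42, 47, 8, 32, None, None, None, None, 2, 10, 30]


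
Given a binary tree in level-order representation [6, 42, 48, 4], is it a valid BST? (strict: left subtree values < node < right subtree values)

Level-order array: [6, 42, 48, 4]
Validate using subtree bounds (lo, hi): at each node, require lo < value < hi,
then recurse left with hi=value and right with lo=value.
Preorder trace (stopping at first violation):
  at node 6 with bounds (-inf, +inf): OK
  at node 42 with bounds (-inf, 6): VIOLATION
Node 42 violates its bound: not (-inf < 42 < 6).
Result: Not a valid BST


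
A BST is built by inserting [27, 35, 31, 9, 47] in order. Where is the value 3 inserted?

Starting tree (level order): [27, 9, 35, None, None, 31, 47]
Insertion path: 27 -> 9
Result: insert 3 as left child of 9
Final tree (level order): [27, 9, 35, 3, None, 31, 47]


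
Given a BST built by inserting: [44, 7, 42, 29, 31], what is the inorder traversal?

Tree insertion order: [44, 7, 42, 29, 31]
Tree (level-order array): [44, 7, None, None, 42, 29, None, None, 31]
Inorder traversal: [7, 29, 31, 42, 44]


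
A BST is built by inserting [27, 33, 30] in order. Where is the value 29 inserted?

Starting tree (level order): [27, None, 33, 30]
Insertion path: 27 -> 33 -> 30
Result: insert 29 as left child of 30
Final tree (level order): [27, None, 33, 30, None, 29]


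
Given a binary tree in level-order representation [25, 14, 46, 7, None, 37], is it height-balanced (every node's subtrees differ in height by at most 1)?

Tree (level-order array): [25, 14, 46, 7, None, 37]
Definition: a tree is height-balanced if, at every node, |h(left) - h(right)| <= 1 (empty subtree has height -1).
Bottom-up per-node check:
  node 7: h_left=-1, h_right=-1, diff=0 [OK], height=0
  node 14: h_left=0, h_right=-1, diff=1 [OK], height=1
  node 37: h_left=-1, h_right=-1, diff=0 [OK], height=0
  node 46: h_left=0, h_right=-1, diff=1 [OK], height=1
  node 25: h_left=1, h_right=1, diff=0 [OK], height=2
All nodes satisfy the balance condition.
Result: Balanced


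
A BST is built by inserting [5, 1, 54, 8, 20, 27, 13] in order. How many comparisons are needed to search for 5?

Search path for 5: 5
Found: True
Comparisons: 1


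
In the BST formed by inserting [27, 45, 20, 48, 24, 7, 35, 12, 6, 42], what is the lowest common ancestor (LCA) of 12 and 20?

Tree insertion order: [27, 45, 20, 48, 24, 7, 35, 12, 6, 42]
Tree (level-order array): [27, 20, 45, 7, 24, 35, 48, 6, 12, None, None, None, 42]
In a BST, the LCA of p=12, q=20 is the first node v on the
root-to-leaf path with p <= v <= q (go left if both < v, right if both > v).
Walk from root:
  at 27: both 12 and 20 < 27, go left
  at 20: 12 <= 20 <= 20, this is the LCA
LCA = 20


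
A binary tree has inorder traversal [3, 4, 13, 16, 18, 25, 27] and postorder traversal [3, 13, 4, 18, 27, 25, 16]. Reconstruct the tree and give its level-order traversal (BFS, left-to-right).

Inorder:   [3, 4, 13, 16, 18, 25, 27]
Postorder: [3, 13, 4, 18, 27, 25, 16]
Algorithm: postorder visits root last, so walk postorder right-to-left;
each value is the root of the current inorder slice — split it at that
value, recurse on the right subtree first, then the left.
Recursive splits:
  root=16; inorder splits into left=[3, 4, 13], right=[18, 25, 27]
  root=25; inorder splits into left=[18], right=[27]
  root=27; inorder splits into left=[], right=[]
  root=18; inorder splits into left=[], right=[]
  root=4; inorder splits into left=[3], right=[13]
  root=13; inorder splits into left=[], right=[]
  root=3; inorder splits into left=[], right=[]
Reconstructed level-order: [16, 4, 25, 3, 13, 18, 27]


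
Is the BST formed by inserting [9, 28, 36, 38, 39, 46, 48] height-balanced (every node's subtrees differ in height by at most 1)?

Tree (level-order array): [9, None, 28, None, 36, None, 38, None, 39, None, 46, None, 48]
Definition: a tree is height-balanced if, at every node, |h(left) - h(right)| <= 1 (empty subtree has height -1).
Bottom-up per-node check:
  node 48: h_left=-1, h_right=-1, diff=0 [OK], height=0
  node 46: h_left=-1, h_right=0, diff=1 [OK], height=1
  node 39: h_left=-1, h_right=1, diff=2 [FAIL (|-1-1|=2 > 1)], height=2
  node 38: h_left=-1, h_right=2, diff=3 [FAIL (|-1-2|=3 > 1)], height=3
  node 36: h_left=-1, h_right=3, diff=4 [FAIL (|-1-3|=4 > 1)], height=4
  node 28: h_left=-1, h_right=4, diff=5 [FAIL (|-1-4|=5 > 1)], height=5
  node 9: h_left=-1, h_right=5, diff=6 [FAIL (|-1-5|=6 > 1)], height=6
Node 39 violates the condition: |-1 - 1| = 2 > 1.
Result: Not balanced


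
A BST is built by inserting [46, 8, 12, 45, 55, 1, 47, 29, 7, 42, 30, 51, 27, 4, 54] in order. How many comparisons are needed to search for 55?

Search path for 55: 46 -> 55
Found: True
Comparisons: 2


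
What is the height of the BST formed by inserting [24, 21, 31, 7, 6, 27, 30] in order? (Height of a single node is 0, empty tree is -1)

Insertion order: [24, 21, 31, 7, 6, 27, 30]
Tree (level-order array): [24, 21, 31, 7, None, 27, None, 6, None, None, 30]
Compute height bottom-up (empty subtree = -1):
  height(6) = 1 + max(-1, -1) = 0
  height(7) = 1 + max(0, -1) = 1
  height(21) = 1 + max(1, -1) = 2
  height(30) = 1 + max(-1, -1) = 0
  height(27) = 1 + max(-1, 0) = 1
  height(31) = 1 + max(1, -1) = 2
  height(24) = 1 + max(2, 2) = 3
Height = 3


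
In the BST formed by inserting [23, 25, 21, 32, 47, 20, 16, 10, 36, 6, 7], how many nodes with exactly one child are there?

Tree built from: [23, 25, 21, 32, 47, 20, 16, 10, 36, 6, 7]
Tree (level-order array): [23, 21, 25, 20, None, None, 32, 16, None, None, 47, 10, None, 36, None, 6, None, None, None, None, 7]
Rule: These are nodes with exactly 1 non-null child.
Per-node child counts:
  node 23: 2 child(ren)
  node 21: 1 child(ren)
  node 20: 1 child(ren)
  node 16: 1 child(ren)
  node 10: 1 child(ren)
  node 6: 1 child(ren)
  node 7: 0 child(ren)
  node 25: 1 child(ren)
  node 32: 1 child(ren)
  node 47: 1 child(ren)
  node 36: 0 child(ren)
Matching nodes: [21, 20, 16, 10, 6, 25, 32, 47]
Count of nodes with exactly one child: 8


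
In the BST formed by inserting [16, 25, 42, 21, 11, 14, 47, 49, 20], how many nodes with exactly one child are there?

Tree built from: [16, 25, 42, 21, 11, 14, 47, 49, 20]
Tree (level-order array): [16, 11, 25, None, 14, 21, 42, None, None, 20, None, None, 47, None, None, None, 49]
Rule: These are nodes with exactly 1 non-null child.
Per-node child counts:
  node 16: 2 child(ren)
  node 11: 1 child(ren)
  node 14: 0 child(ren)
  node 25: 2 child(ren)
  node 21: 1 child(ren)
  node 20: 0 child(ren)
  node 42: 1 child(ren)
  node 47: 1 child(ren)
  node 49: 0 child(ren)
Matching nodes: [11, 21, 42, 47]
Count of nodes with exactly one child: 4


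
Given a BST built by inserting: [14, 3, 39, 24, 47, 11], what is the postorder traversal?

Tree insertion order: [14, 3, 39, 24, 47, 11]
Tree (level-order array): [14, 3, 39, None, 11, 24, 47]
Postorder traversal: [11, 3, 24, 47, 39, 14]


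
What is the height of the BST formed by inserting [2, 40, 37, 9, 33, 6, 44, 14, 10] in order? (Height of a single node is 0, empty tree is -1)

Insertion order: [2, 40, 37, 9, 33, 6, 44, 14, 10]
Tree (level-order array): [2, None, 40, 37, 44, 9, None, None, None, 6, 33, None, None, 14, None, 10]
Compute height bottom-up (empty subtree = -1):
  height(6) = 1 + max(-1, -1) = 0
  height(10) = 1 + max(-1, -1) = 0
  height(14) = 1 + max(0, -1) = 1
  height(33) = 1 + max(1, -1) = 2
  height(9) = 1 + max(0, 2) = 3
  height(37) = 1 + max(3, -1) = 4
  height(44) = 1 + max(-1, -1) = 0
  height(40) = 1 + max(4, 0) = 5
  height(2) = 1 + max(-1, 5) = 6
Height = 6


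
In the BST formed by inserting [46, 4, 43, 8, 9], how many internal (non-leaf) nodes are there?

Tree built from: [46, 4, 43, 8, 9]
Tree (level-order array): [46, 4, None, None, 43, 8, None, None, 9]
Rule: An internal node has at least one child.
Per-node child counts:
  node 46: 1 child(ren)
  node 4: 1 child(ren)
  node 43: 1 child(ren)
  node 8: 1 child(ren)
  node 9: 0 child(ren)
Matching nodes: [46, 4, 43, 8]
Count of internal (non-leaf) nodes: 4


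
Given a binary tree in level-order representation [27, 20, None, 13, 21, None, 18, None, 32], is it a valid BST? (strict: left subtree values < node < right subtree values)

Level-order array: [27, 20, None, 13, 21, None, 18, None, 32]
Validate using subtree bounds (lo, hi): at each node, require lo < value < hi,
then recurse left with hi=value and right with lo=value.
Preorder trace (stopping at first violation):
  at node 27 with bounds (-inf, +inf): OK
  at node 20 with bounds (-inf, 27): OK
  at node 13 with bounds (-inf, 20): OK
  at node 18 with bounds (13, 20): OK
  at node 21 with bounds (20, 27): OK
  at node 32 with bounds (21, 27): VIOLATION
Node 32 violates its bound: not (21 < 32 < 27).
Result: Not a valid BST


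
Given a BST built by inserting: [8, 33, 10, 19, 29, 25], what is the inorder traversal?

Tree insertion order: [8, 33, 10, 19, 29, 25]
Tree (level-order array): [8, None, 33, 10, None, None, 19, None, 29, 25]
Inorder traversal: [8, 10, 19, 25, 29, 33]


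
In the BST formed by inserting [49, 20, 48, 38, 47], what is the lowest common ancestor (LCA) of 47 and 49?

Tree insertion order: [49, 20, 48, 38, 47]
Tree (level-order array): [49, 20, None, None, 48, 38, None, None, 47]
In a BST, the LCA of p=47, q=49 is the first node v on the
root-to-leaf path with p <= v <= q (go left if both < v, right if both > v).
Walk from root:
  at 49: 47 <= 49 <= 49, this is the LCA
LCA = 49


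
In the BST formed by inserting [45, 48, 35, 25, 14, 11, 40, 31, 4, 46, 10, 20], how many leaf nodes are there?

Tree built from: [45, 48, 35, 25, 14, 11, 40, 31, 4, 46, 10, 20]
Tree (level-order array): [45, 35, 48, 25, 40, 46, None, 14, 31, None, None, None, None, 11, 20, None, None, 4, None, None, None, None, 10]
Rule: A leaf has 0 children.
Per-node child counts:
  node 45: 2 child(ren)
  node 35: 2 child(ren)
  node 25: 2 child(ren)
  node 14: 2 child(ren)
  node 11: 1 child(ren)
  node 4: 1 child(ren)
  node 10: 0 child(ren)
  node 20: 0 child(ren)
  node 31: 0 child(ren)
  node 40: 0 child(ren)
  node 48: 1 child(ren)
  node 46: 0 child(ren)
Matching nodes: [10, 20, 31, 40, 46]
Count of leaf nodes: 5


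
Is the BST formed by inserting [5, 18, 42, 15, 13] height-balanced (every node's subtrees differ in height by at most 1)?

Tree (level-order array): [5, None, 18, 15, 42, 13]
Definition: a tree is height-balanced if, at every node, |h(left) - h(right)| <= 1 (empty subtree has height -1).
Bottom-up per-node check:
  node 13: h_left=-1, h_right=-1, diff=0 [OK], height=0
  node 15: h_left=0, h_right=-1, diff=1 [OK], height=1
  node 42: h_left=-1, h_right=-1, diff=0 [OK], height=0
  node 18: h_left=1, h_right=0, diff=1 [OK], height=2
  node 5: h_left=-1, h_right=2, diff=3 [FAIL (|-1-2|=3 > 1)], height=3
Node 5 violates the condition: |-1 - 2| = 3 > 1.
Result: Not balanced


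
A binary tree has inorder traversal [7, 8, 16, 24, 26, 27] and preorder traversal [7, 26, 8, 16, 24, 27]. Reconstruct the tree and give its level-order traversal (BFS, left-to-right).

Inorder:  [7, 8, 16, 24, 26, 27]
Preorder: [7, 26, 8, 16, 24, 27]
Algorithm: preorder visits root first, so consume preorder in order;
for each root, split the current inorder slice at that value into
left-subtree inorder and right-subtree inorder, then recurse.
Recursive splits:
  root=7; inorder splits into left=[], right=[8, 16, 24, 26, 27]
  root=26; inorder splits into left=[8, 16, 24], right=[27]
  root=8; inorder splits into left=[], right=[16, 24]
  root=16; inorder splits into left=[], right=[24]
  root=24; inorder splits into left=[], right=[]
  root=27; inorder splits into left=[], right=[]
Reconstructed level-order: [7, 26, 8, 27, 16, 24]


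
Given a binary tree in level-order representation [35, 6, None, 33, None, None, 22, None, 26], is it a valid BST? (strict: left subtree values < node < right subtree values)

Level-order array: [35, 6, None, 33, None, None, 22, None, 26]
Validate using subtree bounds (lo, hi): at each node, require lo < value < hi,
then recurse left with hi=value and right with lo=value.
Preorder trace (stopping at first violation):
  at node 35 with bounds (-inf, +inf): OK
  at node 6 with bounds (-inf, 35): OK
  at node 33 with bounds (-inf, 6): VIOLATION
Node 33 violates its bound: not (-inf < 33 < 6).
Result: Not a valid BST


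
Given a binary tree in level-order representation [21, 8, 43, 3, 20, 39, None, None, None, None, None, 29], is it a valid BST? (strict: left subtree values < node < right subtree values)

Level-order array: [21, 8, 43, 3, 20, 39, None, None, None, None, None, 29]
Validate using subtree bounds (lo, hi): at each node, require lo < value < hi,
then recurse left with hi=value and right with lo=value.
Preorder trace (stopping at first violation):
  at node 21 with bounds (-inf, +inf): OK
  at node 8 with bounds (-inf, 21): OK
  at node 3 with bounds (-inf, 8): OK
  at node 20 with bounds (8, 21): OK
  at node 43 with bounds (21, +inf): OK
  at node 39 with bounds (21, 43): OK
  at node 29 with bounds (21, 39): OK
No violation found at any node.
Result: Valid BST


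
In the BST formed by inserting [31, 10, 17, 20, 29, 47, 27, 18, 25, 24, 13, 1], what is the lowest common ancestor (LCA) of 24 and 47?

Tree insertion order: [31, 10, 17, 20, 29, 47, 27, 18, 25, 24, 13, 1]
Tree (level-order array): [31, 10, 47, 1, 17, None, None, None, None, 13, 20, None, None, 18, 29, None, None, 27, None, 25, None, 24]
In a BST, the LCA of p=24, q=47 is the first node v on the
root-to-leaf path with p <= v <= q (go left if both < v, right if both > v).
Walk from root:
  at 31: 24 <= 31 <= 47, this is the LCA
LCA = 31


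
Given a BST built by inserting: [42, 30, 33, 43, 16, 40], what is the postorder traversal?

Tree insertion order: [42, 30, 33, 43, 16, 40]
Tree (level-order array): [42, 30, 43, 16, 33, None, None, None, None, None, 40]
Postorder traversal: [16, 40, 33, 30, 43, 42]


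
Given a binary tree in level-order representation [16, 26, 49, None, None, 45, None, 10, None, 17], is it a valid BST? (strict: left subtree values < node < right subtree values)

Level-order array: [16, 26, 49, None, None, 45, None, 10, None, 17]
Validate using subtree bounds (lo, hi): at each node, require lo < value < hi,
then recurse left with hi=value and right with lo=value.
Preorder trace (stopping at first violation):
  at node 16 with bounds (-inf, +inf): OK
  at node 26 with bounds (-inf, 16): VIOLATION
Node 26 violates its bound: not (-inf < 26 < 16).
Result: Not a valid BST


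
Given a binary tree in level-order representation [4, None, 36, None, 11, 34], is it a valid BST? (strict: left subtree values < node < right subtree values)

Level-order array: [4, None, 36, None, 11, 34]
Validate using subtree bounds (lo, hi): at each node, require lo < value < hi,
then recurse left with hi=value and right with lo=value.
Preorder trace (stopping at first violation):
  at node 4 with bounds (-inf, +inf): OK
  at node 36 with bounds (4, +inf): OK
  at node 11 with bounds (36, +inf): VIOLATION
Node 11 violates its bound: not (36 < 11 < +inf).
Result: Not a valid BST


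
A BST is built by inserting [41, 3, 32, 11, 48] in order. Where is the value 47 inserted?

Starting tree (level order): [41, 3, 48, None, 32, None, None, 11]
Insertion path: 41 -> 48
Result: insert 47 as left child of 48
Final tree (level order): [41, 3, 48, None, 32, 47, None, 11]


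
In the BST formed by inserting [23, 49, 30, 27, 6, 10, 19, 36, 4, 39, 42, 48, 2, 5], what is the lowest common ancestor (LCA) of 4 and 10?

Tree insertion order: [23, 49, 30, 27, 6, 10, 19, 36, 4, 39, 42, 48, 2, 5]
Tree (level-order array): [23, 6, 49, 4, 10, 30, None, 2, 5, None, 19, 27, 36, None, None, None, None, None, None, None, None, None, 39, None, 42, None, 48]
In a BST, the LCA of p=4, q=10 is the first node v on the
root-to-leaf path with p <= v <= q (go left if both < v, right if both > v).
Walk from root:
  at 23: both 4 and 10 < 23, go left
  at 6: 4 <= 6 <= 10, this is the LCA
LCA = 6


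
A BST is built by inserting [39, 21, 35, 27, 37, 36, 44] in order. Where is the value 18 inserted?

Starting tree (level order): [39, 21, 44, None, 35, None, None, 27, 37, None, None, 36]
Insertion path: 39 -> 21
Result: insert 18 as left child of 21
Final tree (level order): [39, 21, 44, 18, 35, None, None, None, None, 27, 37, None, None, 36]


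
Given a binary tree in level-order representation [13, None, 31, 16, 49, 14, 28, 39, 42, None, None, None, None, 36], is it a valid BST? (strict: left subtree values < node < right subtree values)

Level-order array: [13, None, 31, 16, 49, 14, 28, 39, 42, None, None, None, None, 36]
Validate using subtree bounds (lo, hi): at each node, require lo < value < hi,
then recurse left with hi=value and right with lo=value.
Preorder trace (stopping at first violation):
  at node 13 with bounds (-inf, +inf): OK
  at node 31 with bounds (13, +inf): OK
  at node 16 with bounds (13, 31): OK
  at node 14 with bounds (13, 16): OK
  at node 28 with bounds (16, 31): OK
  at node 49 with bounds (31, +inf): OK
  at node 39 with bounds (31, 49): OK
  at node 36 with bounds (31, 39): OK
  at node 42 with bounds (49, +inf): VIOLATION
Node 42 violates its bound: not (49 < 42 < +inf).
Result: Not a valid BST


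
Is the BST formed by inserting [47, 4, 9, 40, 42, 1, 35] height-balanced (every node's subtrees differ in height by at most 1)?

Tree (level-order array): [47, 4, None, 1, 9, None, None, None, 40, 35, 42]
Definition: a tree is height-balanced if, at every node, |h(left) - h(right)| <= 1 (empty subtree has height -1).
Bottom-up per-node check:
  node 1: h_left=-1, h_right=-1, diff=0 [OK], height=0
  node 35: h_left=-1, h_right=-1, diff=0 [OK], height=0
  node 42: h_left=-1, h_right=-1, diff=0 [OK], height=0
  node 40: h_left=0, h_right=0, diff=0 [OK], height=1
  node 9: h_left=-1, h_right=1, diff=2 [FAIL (|-1-1|=2 > 1)], height=2
  node 4: h_left=0, h_right=2, diff=2 [FAIL (|0-2|=2 > 1)], height=3
  node 47: h_left=3, h_right=-1, diff=4 [FAIL (|3--1|=4 > 1)], height=4
Node 9 violates the condition: |-1 - 1| = 2 > 1.
Result: Not balanced


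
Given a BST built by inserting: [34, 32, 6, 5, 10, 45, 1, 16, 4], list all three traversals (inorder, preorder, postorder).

Tree insertion order: [34, 32, 6, 5, 10, 45, 1, 16, 4]
Tree (level-order array): [34, 32, 45, 6, None, None, None, 5, 10, 1, None, None, 16, None, 4]
Inorder (L, root, R): [1, 4, 5, 6, 10, 16, 32, 34, 45]
Preorder (root, L, R): [34, 32, 6, 5, 1, 4, 10, 16, 45]
Postorder (L, R, root): [4, 1, 5, 16, 10, 6, 32, 45, 34]


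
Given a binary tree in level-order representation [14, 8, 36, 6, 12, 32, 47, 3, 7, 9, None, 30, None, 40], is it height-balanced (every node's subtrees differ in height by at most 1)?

Tree (level-order array): [14, 8, 36, 6, 12, 32, 47, 3, 7, 9, None, 30, None, 40]
Definition: a tree is height-balanced if, at every node, |h(left) - h(right)| <= 1 (empty subtree has height -1).
Bottom-up per-node check:
  node 3: h_left=-1, h_right=-1, diff=0 [OK], height=0
  node 7: h_left=-1, h_right=-1, diff=0 [OK], height=0
  node 6: h_left=0, h_right=0, diff=0 [OK], height=1
  node 9: h_left=-1, h_right=-1, diff=0 [OK], height=0
  node 12: h_left=0, h_right=-1, diff=1 [OK], height=1
  node 8: h_left=1, h_right=1, diff=0 [OK], height=2
  node 30: h_left=-1, h_right=-1, diff=0 [OK], height=0
  node 32: h_left=0, h_right=-1, diff=1 [OK], height=1
  node 40: h_left=-1, h_right=-1, diff=0 [OK], height=0
  node 47: h_left=0, h_right=-1, diff=1 [OK], height=1
  node 36: h_left=1, h_right=1, diff=0 [OK], height=2
  node 14: h_left=2, h_right=2, diff=0 [OK], height=3
All nodes satisfy the balance condition.
Result: Balanced


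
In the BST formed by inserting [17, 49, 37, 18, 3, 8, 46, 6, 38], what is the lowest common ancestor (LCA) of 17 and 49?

Tree insertion order: [17, 49, 37, 18, 3, 8, 46, 6, 38]
Tree (level-order array): [17, 3, 49, None, 8, 37, None, 6, None, 18, 46, None, None, None, None, 38]
In a BST, the LCA of p=17, q=49 is the first node v on the
root-to-leaf path with p <= v <= q (go left if both < v, right if both > v).
Walk from root:
  at 17: 17 <= 17 <= 49, this is the LCA
LCA = 17


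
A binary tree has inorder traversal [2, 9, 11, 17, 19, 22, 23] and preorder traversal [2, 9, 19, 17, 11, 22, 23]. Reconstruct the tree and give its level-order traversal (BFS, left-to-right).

Inorder:  [2, 9, 11, 17, 19, 22, 23]
Preorder: [2, 9, 19, 17, 11, 22, 23]
Algorithm: preorder visits root first, so consume preorder in order;
for each root, split the current inorder slice at that value into
left-subtree inorder and right-subtree inorder, then recurse.
Recursive splits:
  root=2; inorder splits into left=[], right=[9, 11, 17, 19, 22, 23]
  root=9; inorder splits into left=[], right=[11, 17, 19, 22, 23]
  root=19; inorder splits into left=[11, 17], right=[22, 23]
  root=17; inorder splits into left=[11], right=[]
  root=11; inorder splits into left=[], right=[]
  root=22; inorder splits into left=[], right=[23]
  root=23; inorder splits into left=[], right=[]
Reconstructed level-order: [2, 9, 19, 17, 22, 11, 23]


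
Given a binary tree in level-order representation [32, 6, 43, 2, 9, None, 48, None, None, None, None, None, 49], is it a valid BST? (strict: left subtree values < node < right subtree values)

Level-order array: [32, 6, 43, 2, 9, None, 48, None, None, None, None, None, 49]
Validate using subtree bounds (lo, hi): at each node, require lo < value < hi,
then recurse left with hi=value and right with lo=value.
Preorder trace (stopping at first violation):
  at node 32 with bounds (-inf, +inf): OK
  at node 6 with bounds (-inf, 32): OK
  at node 2 with bounds (-inf, 6): OK
  at node 9 with bounds (6, 32): OK
  at node 43 with bounds (32, +inf): OK
  at node 48 with bounds (43, +inf): OK
  at node 49 with bounds (48, +inf): OK
No violation found at any node.
Result: Valid BST


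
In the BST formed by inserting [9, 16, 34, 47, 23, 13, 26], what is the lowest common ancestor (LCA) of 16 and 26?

Tree insertion order: [9, 16, 34, 47, 23, 13, 26]
Tree (level-order array): [9, None, 16, 13, 34, None, None, 23, 47, None, 26]
In a BST, the LCA of p=16, q=26 is the first node v on the
root-to-leaf path with p <= v <= q (go left if both < v, right if both > v).
Walk from root:
  at 9: both 16 and 26 > 9, go right
  at 16: 16 <= 16 <= 26, this is the LCA
LCA = 16


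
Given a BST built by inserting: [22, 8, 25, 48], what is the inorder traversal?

Tree insertion order: [22, 8, 25, 48]
Tree (level-order array): [22, 8, 25, None, None, None, 48]
Inorder traversal: [8, 22, 25, 48]


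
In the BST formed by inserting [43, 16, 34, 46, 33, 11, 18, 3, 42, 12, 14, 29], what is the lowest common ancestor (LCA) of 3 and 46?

Tree insertion order: [43, 16, 34, 46, 33, 11, 18, 3, 42, 12, 14, 29]
Tree (level-order array): [43, 16, 46, 11, 34, None, None, 3, 12, 33, 42, None, None, None, 14, 18, None, None, None, None, None, None, 29]
In a BST, the LCA of p=3, q=46 is the first node v on the
root-to-leaf path with p <= v <= q (go left if both < v, right if both > v).
Walk from root:
  at 43: 3 <= 43 <= 46, this is the LCA
LCA = 43


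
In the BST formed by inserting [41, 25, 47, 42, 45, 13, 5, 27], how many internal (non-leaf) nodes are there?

Tree built from: [41, 25, 47, 42, 45, 13, 5, 27]
Tree (level-order array): [41, 25, 47, 13, 27, 42, None, 5, None, None, None, None, 45]
Rule: An internal node has at least one child.
Per-node child counts:
  node 41: 2 child(ren)
  node 25: 2 child(ren)
  node 13: 1 child(ren)
  node 5: 0 child(ren)
  node 27: 0 child(ren)
  node 47: 1 child(ren)
  node 42: 1 child(ren)
  node 45: 0 child(ren)
Matching nodes: [41, 25, 13, 47, 42]
Count of internal (non-leaf) nodes: 5


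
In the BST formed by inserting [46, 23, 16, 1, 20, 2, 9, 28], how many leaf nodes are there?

Tree built from: [46, 23, 16, 1, 20, 2, 9, 28]
Tree (level-order array): [46, 23, None, 16, 28, 1, 20, None, None, None, 2, None, None, None, 9]
Rule: A leaf has 0 children.
Per-node child counts:
  node 46: 1 child(ren)
  node 23: 2 child(ren)
  node 16: 2 child(ren)
  node 1: 1 child(ren)
  node 2: 1 child(ren)
  node 9: 0 child(ren)
  node 20: 0 child(ren)
  node 28: 0 child(ren)
Matching nodes: [9, 20, 28]
Count of leaf nodes: 3


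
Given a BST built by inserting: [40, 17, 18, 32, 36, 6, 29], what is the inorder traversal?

Tree insertion order: [40, 17, 18, 32, 36, 6, 29]
Tree (level-order array): [40, 17, None, 6, 18, None, None, None, 32, 29, 36]
Inorder traversal: [6, 17, 18, 29, 32, 36, 40]


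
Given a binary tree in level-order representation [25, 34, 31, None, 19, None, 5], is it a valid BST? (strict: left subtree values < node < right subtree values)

Level-order array: [25, 34, 31, None, 19, None, 5]
Validate using subtree bounds (lo, hi): at each node, require lo < value < hi,
then recurse left with hi=value and right with lo=value.
Preorder trace (stopping at first violation):
  at node 25 with bounds (-inf, +inf): OK
  at node 34 with bounds (-inf, 25): VIOLATION
Node 34 violates its bound: not (-inf < 34 < 25).
Result: Not a valid BST


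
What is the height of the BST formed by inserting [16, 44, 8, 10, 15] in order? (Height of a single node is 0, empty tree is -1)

Insertion order: [16, 44, 8, 10, 15]
Tree (level-order array): [16, 8, 44, None, 10, None, None, None, 15]
Compute height bottom-up (empty subtree = -1):
  height(15) = 1 + max(-1, -1) = 0
  height(10) = 1 + max(-1, 0) = 1
  height(8) = 1 + max(-1, 1) = 2
  height(44) = 1 + max(-1, -1) = 0
  height(16) = 1 + max(2, 0) = 3
Height = 3


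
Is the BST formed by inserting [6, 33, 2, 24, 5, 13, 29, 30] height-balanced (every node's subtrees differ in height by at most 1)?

Tree (level-order array): [6, 2, 33, None, 5, 24, None, None, None, 13, 29, None, None, None, 30]
Definition: a tree is height-balanced if, at every node, |h(left) - h(right)| <= 1 (empty subtree has height -1).
Bottom-up per-node check:
  node 5: h_left=-1, h_right=-1, diff=0 [OK], height=0
  node 2: h_left=-1, h_right=0, diff=1 [OK], height=1
  node 13: h_left=-1, h_right=-1, diff=0 [OK], height=0
  node 30: h_left=-1, h_right=-1, diff=0 [OK], height=0
  node 29: h_left=-1, h_right=0, diff=1 [OK], height=1
  node 24: h_left=0, h_right=1, diff=1 [OK], height=2
  node 33: h_left=2, h_right=-1, diff=3 [FAIL (|2--1|=3 > 1)], height=3
  node 6: h_left=1, h_right=3, diff=2 [FAIL (|1-3|=2 > 1)], height=4
Node 33 violates the condition: |2 - -1| = 3 > 1.
Result: Not balanced


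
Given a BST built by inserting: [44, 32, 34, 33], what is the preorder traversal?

Tree insertion order: [44, 32, 34, 33]
Tree (level-order array): [44, 32, None, None, 34, 33]
Preorder traversal: [44, 32, 34, 33]


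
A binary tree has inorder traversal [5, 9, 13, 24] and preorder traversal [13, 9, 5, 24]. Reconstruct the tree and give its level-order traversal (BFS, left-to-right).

Inorder:  [5, 9, 13, 24]
Preorder: [13, 9, 5, 24]
Algorithm: preorder visits root first, so consume preorder in order;
for each root, split the current inorder slice at that value into
left-subtree inorder and right-subtree inorder, then recurse.
Recursive splits:
  root=13; inorder splits into left=[5, 9], right=[24]
  root=9; inorder splits into left=[5], right=[]
  root=5; inorder splits into left=[], right=[]
  root=24; inorder splits into left=[], right=[]
Reconstructed level-order: [13, 9, 24, 5]


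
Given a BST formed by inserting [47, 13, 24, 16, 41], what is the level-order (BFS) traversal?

Tree insertion order: [47, 13, 24, 16, 41]
Tree (level-order array): [47, 13, None, None, 24, 16, 41]
BFS from the root, enqueuing left then right child of each popped node:
  queue [47] -> pop 47, enqueue [13], visited so far: [47]
  queue [13] -> pop 13, enqueue [24], visited so far: [47, 13]
  queue [24] -> pop 24, enqueue [16, 41], visited so far: [47, 13, 24]
  queue [16, 41] -> pop 16, enqueue [none], visited so far: [47, 13, 24, 16]
  queue [41] -> pop 41, enqueue [none], visited so far: [47, 13, 24, 16, 41]
Result: [47, 13, 24, 16, 41]


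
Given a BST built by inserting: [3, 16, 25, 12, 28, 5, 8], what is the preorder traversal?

Tree insertion order: [3, 16, 25, 12, 28, 5, 8]
Tree (level-order array): [3, None, 16, 12, 25, 5, None, None, 28, None, 8]
Preorder traversal: [3, 16, 12, 5, 8, 25, 28]


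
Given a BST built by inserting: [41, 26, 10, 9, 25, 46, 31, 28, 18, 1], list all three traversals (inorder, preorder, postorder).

Tree insertion order: [41, 26, 10, 9, 25, 46, 31, 28, 18, 1]
Tree (level-order array): [41, 26, 46, 10, 31, None, None, 9, 25, 28, None, 1, None, 18]
Inorder (L, root, R): [1, 9, 10, 18, 25, 26, 28, 31, 41, 46]
Preorder (root, L, R): [41, 26, 10, 9, 1, 25, 18, 31, 28, 46]
Postorder (L, R, root): [1, 9, 18, 25, 10, 28, 31, 26, 46, 41]


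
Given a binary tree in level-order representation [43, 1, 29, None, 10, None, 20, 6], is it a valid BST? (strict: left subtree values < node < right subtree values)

Level-order array: [43, 1, 29, None, 10, None, 20, 6]
Validate using subtree bounds (lo, hi): at each node, require lo < value < hi,
then recurse left with hi=value and right with lo=value.
Preorder trace (stopping at first violation):
  at node 43 with bounds (-inf, +inf): OK
  at node 1 with bounds (-inf, 43): OK
  at node 10 with bounds (1, 43): OK
  at node 6 with bounds (1, 10): OK
  at node 29 with bounds (43, +inf): VIOLATION
Node 29 violates its bound: not (43 < 29 < +inf).
Result: Not a valid BST
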